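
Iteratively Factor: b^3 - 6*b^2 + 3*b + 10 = (b - 5)*(b^2 - b - 2) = (b - 5)*(b - 2)*(b + 1)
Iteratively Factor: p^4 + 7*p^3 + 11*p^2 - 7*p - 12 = (p + 4)*(p^3 + 3*p^2 - p - 3) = (p + 3)*(p + 4)*(p^2 - 1) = (p + 1)*(p + 3)*(p + 4)*(p - 1)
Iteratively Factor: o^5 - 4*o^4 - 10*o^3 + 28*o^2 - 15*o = (o - 1)*(o^4 - 3*o^3 - 13*o^2 + 15*o) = o*(o - 1)*(o^3 - 3*o^2 - 13*o + 15) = o*(o - 5)*(o - 1)*(o^2 + 2*o - 3) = o*(o - 5)*(o - 1)^2*(o + 3)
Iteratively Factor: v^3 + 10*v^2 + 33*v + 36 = (v + 4)*(v^2 + 6*v + 9) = (v + 3)*(v + 4)*(v + 3)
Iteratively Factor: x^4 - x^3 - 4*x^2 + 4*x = (x - 1)*(x^3 - 4*x) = x*(x - 1)*(x^2 - 4) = x*(x - 2)*(x - 1)*(x + 2)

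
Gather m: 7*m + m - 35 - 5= 8*m - 40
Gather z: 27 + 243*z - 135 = 243*z - 108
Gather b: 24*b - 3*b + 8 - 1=21*b + 7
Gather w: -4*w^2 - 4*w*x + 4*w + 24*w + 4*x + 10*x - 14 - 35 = -4*w^2 + w*(28 - 4*x) + 14*x - 49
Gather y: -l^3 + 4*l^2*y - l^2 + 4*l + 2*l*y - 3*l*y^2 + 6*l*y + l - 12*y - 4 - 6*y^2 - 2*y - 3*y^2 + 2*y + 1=-l^3 - l^2 + 5*l + y^2*(-3*l - 9) + y*(4*l^2 + 8*l - 12) - 3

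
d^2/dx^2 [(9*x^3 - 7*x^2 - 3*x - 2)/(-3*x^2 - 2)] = 2*(81*x^3 - 72*x^2 - 162*x + 16)/(27*x^6 + 54*x^4 + 36*x^2 + 8)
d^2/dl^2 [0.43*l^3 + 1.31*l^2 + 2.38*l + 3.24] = 2.58*l + 2.62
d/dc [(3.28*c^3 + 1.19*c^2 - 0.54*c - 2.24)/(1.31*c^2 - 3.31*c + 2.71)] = (4.2968*c^4 - 21.7136*c^3 + 23.4349*c^2 + 12.3186*c - 8.8778)/(1.7161*c^4 - 8.6722*c^3 + 18.0563*c^2 - 17.9402*c + 7.3441)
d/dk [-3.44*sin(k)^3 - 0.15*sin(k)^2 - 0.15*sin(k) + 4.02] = (-0.3*sin(k) + 5.16*cos(2*k) - 5.31)*cos(k)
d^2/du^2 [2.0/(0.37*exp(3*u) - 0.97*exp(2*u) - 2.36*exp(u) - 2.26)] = ((-6.66*exp(2*u) + 7.76*exp(u) + 4.72)*(-0.37*exp(3*u) + 0.97*exp(2*u) + 2.36*exp(u) + 2.26) - 2.0*(-2.22*exp(2*u) + 3.88*exp(u) + 4.72)*(-1.11*exp(2*u) + 1.94*exp(u) + 2.36)*exp(u))*exp(u)/(-0.37*exp(3*u) + 0.97*exp(2*u) + 2.36*exp(u) + 2.26)^3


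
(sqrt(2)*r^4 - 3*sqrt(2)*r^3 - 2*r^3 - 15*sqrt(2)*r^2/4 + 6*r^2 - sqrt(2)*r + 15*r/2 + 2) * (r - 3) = sqrt(2)*r^5 - 6*sqrt(2)*r^4 - 2*r^4 + 21*sqrt(2)*r^3/4 + 12*r^3 - 21*r^2/2 + 41*sqrt(2)*r^2/4 - 41*r/2 + 3*sqrt(2)*r - 6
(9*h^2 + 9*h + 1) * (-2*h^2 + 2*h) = -18*h^4 + 16*h^2 + 2*h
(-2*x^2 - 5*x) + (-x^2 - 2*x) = -3*x^2 - 7*x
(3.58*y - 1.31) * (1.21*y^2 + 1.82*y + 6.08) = 4.3318*y^3 + 4.9305*y^2 + 19.3822*y - 7.9648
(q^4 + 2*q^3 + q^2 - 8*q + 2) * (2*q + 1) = 2*q^5 + 5*q^4 + 4*q^3 - 15*q^2 - 4*q + 2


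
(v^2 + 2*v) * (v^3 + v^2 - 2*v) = v^5 + 3*v^4 - 4*v^2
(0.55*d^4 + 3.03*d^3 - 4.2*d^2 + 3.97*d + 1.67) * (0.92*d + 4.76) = 0.506*d^5 + 5.4056*d^4 + 10.5588*d^3 - 16.3396*d^2 + 20.4336*d + 7.9492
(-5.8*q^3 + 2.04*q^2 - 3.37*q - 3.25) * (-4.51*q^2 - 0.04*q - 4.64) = 26.158*q^5 - 8.9684*q^4 + 42.0291*q^3 + 5.3267*q^2 + 15.7668*q + 15.08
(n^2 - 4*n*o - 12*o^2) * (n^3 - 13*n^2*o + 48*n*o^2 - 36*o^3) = n^5 - 17*n^4*o + 88*n^3*o^2 - 72*n^2*o^3 - 432*n*o^4 + 432*o^5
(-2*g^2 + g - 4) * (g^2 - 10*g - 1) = -2*g^4 + 21*g^3 - 12*g^2 + 39*g + 4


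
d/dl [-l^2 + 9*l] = 9 - 2*l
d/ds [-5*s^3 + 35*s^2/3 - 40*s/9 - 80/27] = -15*s^2 + 70*s/3 - 40/9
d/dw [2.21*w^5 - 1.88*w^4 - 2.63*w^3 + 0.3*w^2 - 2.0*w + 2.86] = 11.05*w^4 - 7.52*w^3 - 7.89*w^2 + 0.6*w - 2.0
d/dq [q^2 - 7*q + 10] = 2*q - 7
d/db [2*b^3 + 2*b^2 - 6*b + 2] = 6*b^2 + 4*b - 6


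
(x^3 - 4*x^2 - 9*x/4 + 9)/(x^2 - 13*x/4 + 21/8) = 2*(2*x^2 - 5*x - 12)/(4*x - 7)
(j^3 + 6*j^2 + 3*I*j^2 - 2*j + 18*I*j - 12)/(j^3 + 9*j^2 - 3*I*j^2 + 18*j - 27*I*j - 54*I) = (j^2 + 3*I*j - 2)/(j^2 + 3*j*(1 - I) - 9*I)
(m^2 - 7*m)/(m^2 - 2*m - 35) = m/(m + 5)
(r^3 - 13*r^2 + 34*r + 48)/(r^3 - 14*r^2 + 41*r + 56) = (r - 6)/(r - 7)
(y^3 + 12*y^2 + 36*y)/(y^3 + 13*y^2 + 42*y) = (y + 6)/(y + 7)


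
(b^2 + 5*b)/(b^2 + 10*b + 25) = b/(b + 5)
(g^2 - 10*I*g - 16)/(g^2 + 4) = (g - 8*I)/(g + 2*I)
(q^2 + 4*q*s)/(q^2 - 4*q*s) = (q + 4*s)/(q - 4*s)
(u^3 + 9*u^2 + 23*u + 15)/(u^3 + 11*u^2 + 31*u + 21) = (u + 5)/(u + 7)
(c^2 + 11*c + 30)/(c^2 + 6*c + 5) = (c + 6)/(c + 1)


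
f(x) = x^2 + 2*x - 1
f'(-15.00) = -28.00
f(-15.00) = 194.00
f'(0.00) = 2.00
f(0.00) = -1.00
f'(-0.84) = 0.32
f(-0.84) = -1.97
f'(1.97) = 5.94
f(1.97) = 6.82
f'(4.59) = 11.18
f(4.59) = 29.25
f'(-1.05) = -0.10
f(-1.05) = -2.00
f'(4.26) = 10.52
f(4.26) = 25.67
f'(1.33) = 4.66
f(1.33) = 3.43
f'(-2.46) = -2.92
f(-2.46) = 0.13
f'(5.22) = 12.44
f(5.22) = 36.69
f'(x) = 2*x + 2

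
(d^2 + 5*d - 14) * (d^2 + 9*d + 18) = d^4 + 14*d^3 + 49*d^2 - 36*d - 252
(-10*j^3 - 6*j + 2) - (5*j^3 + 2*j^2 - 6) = -15*j^3 - 2*j^2 - 6*j + 8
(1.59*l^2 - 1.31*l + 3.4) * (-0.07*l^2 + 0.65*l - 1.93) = -0.1113*l^4 + 1.1252*l^3 - 4.1582*l^2 + 4.7383*l - 6.562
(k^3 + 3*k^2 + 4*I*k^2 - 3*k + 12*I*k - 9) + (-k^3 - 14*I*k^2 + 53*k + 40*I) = 3*k^2 - 10*I*k^2 + 50*k + 12*I*k - 9 + 40*I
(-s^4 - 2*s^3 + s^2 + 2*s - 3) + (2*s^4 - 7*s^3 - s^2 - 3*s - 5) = s^4 - 9*s^3 - s - 8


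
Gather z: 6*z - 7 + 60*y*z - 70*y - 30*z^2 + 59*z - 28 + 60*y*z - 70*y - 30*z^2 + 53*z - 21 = -140*y - 60*z^2 + z*(120*y + 118) - 56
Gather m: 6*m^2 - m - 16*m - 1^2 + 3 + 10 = 6*m^2 - 17*m + 12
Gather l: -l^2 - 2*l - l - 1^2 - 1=-l^2 - 3*l - 2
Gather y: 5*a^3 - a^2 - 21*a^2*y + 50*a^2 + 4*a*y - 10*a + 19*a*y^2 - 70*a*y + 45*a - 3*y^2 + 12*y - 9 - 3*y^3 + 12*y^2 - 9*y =5*a^3 + 49*a^2 + 35*a - 3*y^3 + y^2*(19*a + 9) + y*(-21*a^2 - 66*a + 3) - 9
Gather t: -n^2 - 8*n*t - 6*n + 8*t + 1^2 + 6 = -n^2 - 6*n + t*(8 - 8*n) + 7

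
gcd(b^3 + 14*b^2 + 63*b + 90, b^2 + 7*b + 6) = b + 6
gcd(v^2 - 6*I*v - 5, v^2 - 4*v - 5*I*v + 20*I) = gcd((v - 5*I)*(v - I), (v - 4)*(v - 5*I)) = v - 5*I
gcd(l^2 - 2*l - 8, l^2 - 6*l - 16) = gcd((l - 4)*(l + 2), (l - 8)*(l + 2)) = l + 2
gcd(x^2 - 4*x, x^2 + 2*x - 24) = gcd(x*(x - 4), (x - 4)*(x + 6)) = x - 4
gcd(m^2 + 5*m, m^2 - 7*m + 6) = 1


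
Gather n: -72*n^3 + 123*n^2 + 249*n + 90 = -72*n^3 + 123*n^2 + 249*n + 90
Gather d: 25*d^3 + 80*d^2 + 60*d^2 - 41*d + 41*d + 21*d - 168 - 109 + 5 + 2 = 25*d^3 + 140*d^2 + 21*d - 270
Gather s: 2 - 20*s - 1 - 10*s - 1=-30*s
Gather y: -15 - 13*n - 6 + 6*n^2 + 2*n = 6*n^2 - 11*n - 21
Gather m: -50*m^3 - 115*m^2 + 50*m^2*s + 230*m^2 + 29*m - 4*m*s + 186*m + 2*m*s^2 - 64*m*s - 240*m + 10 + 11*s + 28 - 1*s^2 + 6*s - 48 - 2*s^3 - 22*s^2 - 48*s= -50*m^3 + m^2*(50*s + 115) + m*(2*s^2 - 68*s - 25) - 2*s^3 - 23*s^2 - 31*s - 10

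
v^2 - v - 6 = (v - 3)*(v + 2)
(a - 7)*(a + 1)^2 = a^3 - 5*a^2 - 13*a - 7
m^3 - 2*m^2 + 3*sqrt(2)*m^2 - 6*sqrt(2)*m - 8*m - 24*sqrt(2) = (m - 4)*(m + 2)*(m + 3*sqrt(2))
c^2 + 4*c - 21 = (c - 3)*(c + 7)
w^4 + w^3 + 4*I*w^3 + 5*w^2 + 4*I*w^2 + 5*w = w*(w + 1)*(w - I)*(w + 5*I)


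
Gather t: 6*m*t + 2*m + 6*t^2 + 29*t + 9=2*m + 6*t^2 + t*(6*m + 29) + 9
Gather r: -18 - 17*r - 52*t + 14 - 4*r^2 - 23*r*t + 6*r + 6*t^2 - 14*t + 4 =-4*r^2 + r*(-23*t - 11) + 6*t^2 - 66*t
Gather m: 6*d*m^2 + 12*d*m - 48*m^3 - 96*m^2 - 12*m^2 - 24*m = -48*m^3 + m^2*(6*d - 108) + m*(12*d - 24)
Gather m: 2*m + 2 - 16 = 2*m - 14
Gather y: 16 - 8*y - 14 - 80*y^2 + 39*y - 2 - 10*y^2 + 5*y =-90*y^2 + 36*y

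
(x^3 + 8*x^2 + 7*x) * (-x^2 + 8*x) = -x^5 + 57*x^3 + 56*x^2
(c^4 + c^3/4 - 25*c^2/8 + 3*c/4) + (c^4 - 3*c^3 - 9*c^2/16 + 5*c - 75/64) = 2*c^4 - 11*c^3/4 - 59*c^2/16 + 23*c/4 - 75/64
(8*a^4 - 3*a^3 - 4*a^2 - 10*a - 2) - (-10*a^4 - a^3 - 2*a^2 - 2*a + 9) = 18*a^4 - 2*a^3 - 2*a^2 - 8*a - 11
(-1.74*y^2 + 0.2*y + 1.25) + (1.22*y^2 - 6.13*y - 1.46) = -0.52*y^2 - 5.93*y - 0.21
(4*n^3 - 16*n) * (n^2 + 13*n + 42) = 4*n^5 + 52*n^4 + 152*n^3 - 208*n^2 - 672*n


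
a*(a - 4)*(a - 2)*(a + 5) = a^4 - a^3 - 22*a^2 + 40*a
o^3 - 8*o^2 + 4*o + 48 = (o - 6)*(o - 4)*(o + 2)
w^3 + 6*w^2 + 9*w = w*(w + 3)^2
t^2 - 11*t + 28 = (t - 7)*(t - 4)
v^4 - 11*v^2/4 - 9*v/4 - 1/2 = (v - 2)*(v + 1/2)^2*(v + 1)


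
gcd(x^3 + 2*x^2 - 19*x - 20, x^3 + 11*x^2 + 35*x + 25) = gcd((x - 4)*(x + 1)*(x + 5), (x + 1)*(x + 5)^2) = x^2 + 6*x + 5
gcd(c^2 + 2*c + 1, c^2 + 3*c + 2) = c + 1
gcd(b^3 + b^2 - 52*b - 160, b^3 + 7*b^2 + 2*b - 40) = b^2 + 9*b + 20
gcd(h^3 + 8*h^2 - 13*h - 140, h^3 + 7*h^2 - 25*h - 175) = h^2 + 12*h + 35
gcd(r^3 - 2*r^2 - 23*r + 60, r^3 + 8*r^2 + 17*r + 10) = r + 5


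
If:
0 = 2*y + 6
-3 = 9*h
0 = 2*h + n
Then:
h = -1/3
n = 2/3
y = -3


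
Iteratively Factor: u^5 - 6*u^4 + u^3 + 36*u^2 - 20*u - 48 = (u + 1)*(u^4 - 7*u^3 + 8*u^2 + 28*u - 48) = (u - 4)*(u + 1)*(u^3 - 3*u^2 - 4*u + 12) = (u - 4)*(u + 1)*(u + 2)*(u^2 - 5*u + 6) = (u - 4)*(u - 2)*(u + 1)*(u + 2)*(u - 3)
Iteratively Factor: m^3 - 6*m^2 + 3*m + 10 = (m - 5)*(m^2 - m - 2) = (m - 5)*(m - 2)*(m + 1)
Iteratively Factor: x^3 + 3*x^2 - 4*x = (x)*(x^2 + 3*x - 4) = x*(x - 1)*(x + 4)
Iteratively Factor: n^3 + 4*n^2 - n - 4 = (n + 1)*(n^2 + 3*n - 4) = (n - 1)*(n + 1)*(n + 4)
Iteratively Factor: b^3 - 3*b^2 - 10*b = (b)*(b^2 - 3*b - 10) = b*(b + 2)*(b - 5)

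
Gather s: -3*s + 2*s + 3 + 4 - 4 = 3 - s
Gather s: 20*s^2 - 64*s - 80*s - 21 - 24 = 20*s^2 - 144*s - 45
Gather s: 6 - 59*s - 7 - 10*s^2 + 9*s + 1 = -10*s^2 - 50*s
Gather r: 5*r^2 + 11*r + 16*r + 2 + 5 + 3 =5*r^2 + 27*r + 10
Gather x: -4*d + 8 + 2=10 - 4*d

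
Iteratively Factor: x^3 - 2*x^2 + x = (x)*(x^2 - 2*x + 1) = x*(x - 1)*(x - 1)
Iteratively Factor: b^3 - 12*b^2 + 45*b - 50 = (b - 5)*(b^2 - 7*b + 10) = (b - 5)^2*(b - 2)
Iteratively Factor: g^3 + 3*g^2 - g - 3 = (g + 3)*(g^2 - 1) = (g - 1)*(g + 3)*(g + 1)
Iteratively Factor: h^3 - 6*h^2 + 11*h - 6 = (h - 3)*(h^2 - 3*h + 2) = (h - 3)*(h - 1)*(h - 2)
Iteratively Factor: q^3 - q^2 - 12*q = (q - 4)*(q^2 + 3*q) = q*(q - 4)*(q + 3)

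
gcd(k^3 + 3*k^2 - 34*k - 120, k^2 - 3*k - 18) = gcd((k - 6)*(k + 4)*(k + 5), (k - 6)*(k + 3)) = k - 6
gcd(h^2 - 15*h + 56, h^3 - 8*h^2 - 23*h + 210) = h - 7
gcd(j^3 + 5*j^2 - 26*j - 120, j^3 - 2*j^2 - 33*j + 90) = j^2 + j - 30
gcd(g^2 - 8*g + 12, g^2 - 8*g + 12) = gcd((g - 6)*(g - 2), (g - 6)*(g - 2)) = g^2 - 8*g + 12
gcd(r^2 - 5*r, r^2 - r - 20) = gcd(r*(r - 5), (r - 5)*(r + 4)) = r - 5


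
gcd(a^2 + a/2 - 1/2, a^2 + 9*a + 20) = 1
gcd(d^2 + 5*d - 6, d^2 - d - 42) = d + 6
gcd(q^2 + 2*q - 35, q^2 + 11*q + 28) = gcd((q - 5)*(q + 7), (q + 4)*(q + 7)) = q + 7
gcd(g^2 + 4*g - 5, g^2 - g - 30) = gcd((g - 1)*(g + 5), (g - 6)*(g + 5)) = g + 5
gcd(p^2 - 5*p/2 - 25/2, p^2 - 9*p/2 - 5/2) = p - 5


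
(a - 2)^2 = a^2 - 4*a + 4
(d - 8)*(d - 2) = d^2 - 10*d + 16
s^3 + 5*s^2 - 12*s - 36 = (s - 3)*(s + 2)*(s + 6)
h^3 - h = h*(h - 1)*(h + 1)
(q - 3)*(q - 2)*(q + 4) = q^3 - q^2 - 14*q + 24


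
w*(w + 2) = w^2 + 2*w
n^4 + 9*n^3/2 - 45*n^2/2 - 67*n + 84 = (n - 4)*(n - 1)*(n + 7/2)*(n + 6)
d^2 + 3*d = d*(d + 3)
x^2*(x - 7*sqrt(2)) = x^3 - 7*sqrt(2)*x^2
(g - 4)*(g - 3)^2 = g^3 - 10*g^2 + 33*g - 36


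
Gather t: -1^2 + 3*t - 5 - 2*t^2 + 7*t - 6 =-2*t^2 + 10*t - 12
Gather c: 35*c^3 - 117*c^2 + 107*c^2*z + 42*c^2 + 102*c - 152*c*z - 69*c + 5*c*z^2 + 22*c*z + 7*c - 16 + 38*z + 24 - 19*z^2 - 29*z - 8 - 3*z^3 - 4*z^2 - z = 35*c^3 + c^2*(107*z - 75) + c*(5*z^2 - 130*z + 40) - 3*z^3 - 23*z^2 + 8*z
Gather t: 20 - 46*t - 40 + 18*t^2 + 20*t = 18*t^2 - 26*t - 20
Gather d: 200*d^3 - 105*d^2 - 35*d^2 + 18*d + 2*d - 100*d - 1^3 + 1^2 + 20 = 200*d^3 - 140*d^2 - 80*d + 20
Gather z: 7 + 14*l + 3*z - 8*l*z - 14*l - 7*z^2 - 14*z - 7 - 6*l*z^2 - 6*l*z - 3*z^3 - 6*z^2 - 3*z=-3*z^3 + z^2*(-6*l - 13) + z*(-14*l - 14)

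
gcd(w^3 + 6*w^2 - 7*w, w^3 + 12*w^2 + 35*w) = w^2 + 7*w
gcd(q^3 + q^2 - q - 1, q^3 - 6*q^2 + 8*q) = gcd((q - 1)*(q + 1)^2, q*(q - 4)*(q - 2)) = 1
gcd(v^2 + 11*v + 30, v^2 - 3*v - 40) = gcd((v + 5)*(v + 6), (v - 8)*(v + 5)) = v + 5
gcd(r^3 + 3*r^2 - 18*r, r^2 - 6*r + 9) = r - 3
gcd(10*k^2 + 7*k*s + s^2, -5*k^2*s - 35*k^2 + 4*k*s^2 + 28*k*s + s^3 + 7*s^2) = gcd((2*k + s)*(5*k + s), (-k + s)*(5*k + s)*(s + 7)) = 5*k + s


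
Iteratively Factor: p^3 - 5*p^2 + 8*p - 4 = (p - 2)*(p^2 - 3*p + 2) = (p - 2)^2*(p - 1)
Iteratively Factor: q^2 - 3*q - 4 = (q + 1)*(q - 4)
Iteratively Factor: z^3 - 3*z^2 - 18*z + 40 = (z + 4)*(z^2 - 7*z + 10) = (z - 2)*(z + 4)*(z - 5)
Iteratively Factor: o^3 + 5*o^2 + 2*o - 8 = (o + 4)*(o^2 + o - 2) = (o - 1)*(o + 4)*(o + 2)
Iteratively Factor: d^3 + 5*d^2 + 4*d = (d + 1)*(d^2 + 4*d) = d*(d + 1)*(d + 4)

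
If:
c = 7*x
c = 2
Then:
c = 2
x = 2/7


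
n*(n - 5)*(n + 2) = n^3 - 3*n^2 - 10*n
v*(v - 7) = v^2 - 7*v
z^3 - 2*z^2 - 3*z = z*(z - 3)*(z + 1)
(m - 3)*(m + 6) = m^2 + 3*m - 18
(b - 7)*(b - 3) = b^2 - 10*b + 21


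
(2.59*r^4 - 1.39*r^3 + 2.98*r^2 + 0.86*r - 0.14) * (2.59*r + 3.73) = 6.7081*r^5 + 6.0606*r^4 + 2.5335*r^3 + 13.3428*r^2 + 2.8452*r - 0.5222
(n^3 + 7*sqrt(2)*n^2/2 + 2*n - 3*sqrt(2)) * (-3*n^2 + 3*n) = -3*n^5 - 21*sqrt(2)*n^4/2 + 3*n^4 - 6*n^3 + 21*sqrt(2)*n^3/2 + 6*n^2 + 9*sqrt(2)*n^2 - 9*sqrt(2)*n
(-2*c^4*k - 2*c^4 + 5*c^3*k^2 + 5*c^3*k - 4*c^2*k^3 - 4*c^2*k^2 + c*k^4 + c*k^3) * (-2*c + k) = 4*c^5*k + 4*c^5 - 12*c^4*k^2 - 12*c^4*k + 13*c^3*k^3 + 13*c^3*k^2 - 6*c^2*k^4 - 6*c^2*k^3 + c*k^5 + c*k^4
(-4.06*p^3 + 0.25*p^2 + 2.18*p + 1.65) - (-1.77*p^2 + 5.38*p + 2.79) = -4.06*p^3 + 2.02*p^2 - 3.2*p - 1.14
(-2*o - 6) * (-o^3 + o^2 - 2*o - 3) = 2*o^4 + 4*o^3 - 2*o^2 + 18*o + 18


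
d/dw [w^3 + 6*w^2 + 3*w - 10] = 3*w^2 + 12*w + 3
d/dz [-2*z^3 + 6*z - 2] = 6 - 6*z^2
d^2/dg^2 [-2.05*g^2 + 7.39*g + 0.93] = -4.10000000000000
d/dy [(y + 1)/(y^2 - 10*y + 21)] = (y^2 - 10*y - 2*(y - 5)*(y + 1) + 21)/(y^2 - 10*y + 21)^2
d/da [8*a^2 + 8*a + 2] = 16*a + 8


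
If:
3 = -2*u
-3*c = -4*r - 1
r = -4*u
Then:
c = 25/3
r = 6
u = -3/2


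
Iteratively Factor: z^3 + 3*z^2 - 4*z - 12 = (z + 2)*(z^2 + z - 6) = (z - 2)*(z + 2)*(z + 3)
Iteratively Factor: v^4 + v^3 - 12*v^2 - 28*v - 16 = (v - 4)*(v^3 + 5*v^2 + 8*v + 4) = (v - 4)*(v + 2)*(v^2 + 3*v + 2) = (v - 4)*(v + 2)^2*(v + 1)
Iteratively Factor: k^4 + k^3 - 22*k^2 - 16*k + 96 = (k + 3)*(k^3 - 2*k^2 - 16*k + 32) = (k - 4)*(k + 3)*(k^2 + 2*k - 8) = (k - 4)*(k + 3)*(k + 4)*(k - 2)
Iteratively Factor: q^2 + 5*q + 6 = (q + 2)*(q + 3)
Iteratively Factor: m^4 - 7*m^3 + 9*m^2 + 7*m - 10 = (m - 2)*(m^3 - 5*m^2 - m + 5) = (m - 2)*(m - 1)*(m^2 - 4*m - 5) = (m - 2)*(m - 1)*(m + 1)*(m - 5)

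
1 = 1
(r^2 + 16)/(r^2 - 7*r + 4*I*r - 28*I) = (r - 4*I)/(r - 7)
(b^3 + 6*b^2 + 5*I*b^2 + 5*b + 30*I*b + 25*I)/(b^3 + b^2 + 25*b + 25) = (b + 5)/(b - 5*I)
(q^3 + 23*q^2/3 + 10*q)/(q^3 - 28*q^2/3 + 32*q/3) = (3*q^2 + 23*q + 30)/(3*q^2 - 28*q + 32)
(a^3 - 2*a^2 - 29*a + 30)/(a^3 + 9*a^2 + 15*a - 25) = (a - 6)/(a + 5)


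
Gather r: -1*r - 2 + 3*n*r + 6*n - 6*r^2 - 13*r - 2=6*n - 6*r^2 + r*(3*n - 14) - 4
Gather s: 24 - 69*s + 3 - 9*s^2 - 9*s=-9*s^2 - 78*s + 27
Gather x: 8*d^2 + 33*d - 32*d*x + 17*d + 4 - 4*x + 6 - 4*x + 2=8*d^2 + 50*d + x*(-32*d - 8) + 12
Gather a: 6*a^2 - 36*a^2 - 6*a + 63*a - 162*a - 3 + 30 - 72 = -30*a^2 - 105*a - 45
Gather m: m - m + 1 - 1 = 0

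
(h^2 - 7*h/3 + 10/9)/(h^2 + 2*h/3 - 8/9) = (3*h - 5)/(3*h + 4)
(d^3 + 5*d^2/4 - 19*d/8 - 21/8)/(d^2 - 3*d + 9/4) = (4*d^2 + 11*d + 7)/(2*(2*d - 3))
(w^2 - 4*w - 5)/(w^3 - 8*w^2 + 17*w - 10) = (w + 1)/(w^2 - 3*w + 2)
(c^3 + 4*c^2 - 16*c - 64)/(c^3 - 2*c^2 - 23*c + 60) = (c^2 + 8*c + 16)/(c^2 + 2*c - 15)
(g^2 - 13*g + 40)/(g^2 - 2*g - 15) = (g - 8)/(g + 3)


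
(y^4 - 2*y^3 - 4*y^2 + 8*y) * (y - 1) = y^5 - 3*y^4 - 2*y^3 + 12*y^2 - 8*y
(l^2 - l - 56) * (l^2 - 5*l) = l^4 - 6*l^3 - 51*l^2 + 280*l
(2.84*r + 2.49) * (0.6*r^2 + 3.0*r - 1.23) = 1.704*r^3 + 10.014*r^2 + 3.9768*r - 3.0627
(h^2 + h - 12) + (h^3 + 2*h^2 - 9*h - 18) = h^3 + 3*h^2 - 8*h - 30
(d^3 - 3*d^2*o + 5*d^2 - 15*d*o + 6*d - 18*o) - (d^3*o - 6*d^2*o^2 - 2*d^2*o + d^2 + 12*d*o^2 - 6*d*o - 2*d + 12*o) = -d^3*o + d^3 + 6*d^2*o^2 - d^2*o + 4*d^2 - 12*d*o^2 - 9*d*o + 8*d - 30*o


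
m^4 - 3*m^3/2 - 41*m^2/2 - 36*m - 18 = (m - 6)*(m + 1)*(m + 3/2)*(m + 2)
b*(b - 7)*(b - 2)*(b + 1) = b^4 - 8*b^3 + 5*b^2 + 14*b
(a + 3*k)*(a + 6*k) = a^2 + 9*a*k + 18*k^2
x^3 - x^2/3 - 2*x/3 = x*(x - 1)*(x + 2/3)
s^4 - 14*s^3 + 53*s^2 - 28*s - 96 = (s - 8)*(s - 4)*(s - 3)*(s + 1)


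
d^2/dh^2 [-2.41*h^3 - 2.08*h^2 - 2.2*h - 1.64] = -14.46*h - 4.16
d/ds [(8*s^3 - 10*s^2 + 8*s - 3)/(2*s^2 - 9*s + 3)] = (16*s^4 - 144*s^3 + 146*s^2 - 48*s - 3)/(4*s^4 - 36*s^3 + 93*s^2 - 54*s + 9)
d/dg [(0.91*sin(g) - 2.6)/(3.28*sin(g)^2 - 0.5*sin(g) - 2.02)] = (-2.9848*sin(g)^2 + 17.056*sin(g) - 3.1382)*cos(g)/(10.7584*sin(g)^4 - 3.28*sin(g)^3 - 13.0012*sin(g)^2 + 2.02*sin(g) + 4.0804)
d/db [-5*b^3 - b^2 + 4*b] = -15*b^2 - 2*b + 4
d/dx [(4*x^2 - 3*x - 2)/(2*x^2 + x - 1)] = 5*(2*x^2 + 1)/(4*x^4 + 4*x^3 - 3*x^2 - 2*x + 1)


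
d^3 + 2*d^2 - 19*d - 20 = (d - 4)*(d + 1)*(d + 5)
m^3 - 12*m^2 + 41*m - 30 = (m - 6)*(m - 5)*(m - 1)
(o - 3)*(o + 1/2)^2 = o^3 - 2*o^2 - 11*o/4 - 3/4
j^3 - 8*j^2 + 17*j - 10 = (j - 5)*(j - 2)*(j - 1)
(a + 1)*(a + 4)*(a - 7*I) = a^3 + 5*a^2 - 7*I*a^2 + 4*a - 35*I*a - 28*I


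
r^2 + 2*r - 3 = (r - 1)*(r + 3)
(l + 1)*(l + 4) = l^2 + 5*l + 4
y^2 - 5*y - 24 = (y - 8)*(y + 3)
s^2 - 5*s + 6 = (s - 3)*(s - 2)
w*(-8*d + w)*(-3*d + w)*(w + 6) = 24*d^2*w^2 + 144*d^2*w - 11*d*w^3 - 66*d*w^2 + w^4 + 6*w^3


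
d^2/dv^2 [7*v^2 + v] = 14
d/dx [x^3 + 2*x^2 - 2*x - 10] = 3*x^2 + 4*x - 2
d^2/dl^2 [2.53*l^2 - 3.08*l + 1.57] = 5.06000000000000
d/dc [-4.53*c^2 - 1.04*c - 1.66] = -9.06*c - 1.04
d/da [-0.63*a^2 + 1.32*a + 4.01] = 1.32 - 1.26*a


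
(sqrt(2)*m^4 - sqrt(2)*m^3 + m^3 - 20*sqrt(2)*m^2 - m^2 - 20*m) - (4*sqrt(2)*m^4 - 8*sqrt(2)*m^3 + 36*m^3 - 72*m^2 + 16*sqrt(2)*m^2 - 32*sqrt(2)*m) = -3*sqrt(2)*m^4 - 35*m^3 + 7*sqrt(2)*m^3 - 36*sqrt(2)*m^2 + 71*m^2 - 20*m + 32*sqrt(2)*m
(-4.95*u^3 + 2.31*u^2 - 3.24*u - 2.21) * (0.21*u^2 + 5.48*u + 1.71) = -1.0395*u^5 - 26.6409*u^4 + 3.5139*u^3 - 14.2692*u^2 - 17.6512*u - 3.7791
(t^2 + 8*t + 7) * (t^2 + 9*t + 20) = t^4 + 17*t^3 + 99*t^2 + 223*t + 140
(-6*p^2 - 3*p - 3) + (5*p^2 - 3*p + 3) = -p^2 - 6*p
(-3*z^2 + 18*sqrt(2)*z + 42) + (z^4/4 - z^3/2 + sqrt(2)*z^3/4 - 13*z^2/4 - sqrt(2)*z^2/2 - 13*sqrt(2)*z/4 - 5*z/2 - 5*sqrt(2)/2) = z^4/4 - z^3/2 + sqrt(2)*z^3/4 - 25*z^2/4 - sqrt(2)*z^2/2 - 5*z/2 + 59*sqrt(2)*z/4 - 5*sqrt(2)/2 + 42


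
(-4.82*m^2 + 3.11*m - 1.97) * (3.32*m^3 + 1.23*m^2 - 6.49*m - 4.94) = -16.0024*m^5 + 4.3966*m^4 + 28.5667*m^3 + 1.2038*m^2 - 2.5781*m + 9.7318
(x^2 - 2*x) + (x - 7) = x^2 - x - 7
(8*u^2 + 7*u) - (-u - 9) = 8*u^2 + 8*u + 9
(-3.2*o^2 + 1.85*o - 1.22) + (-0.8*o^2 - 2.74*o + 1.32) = -4.0*o^2 - 0.89*o + 0.1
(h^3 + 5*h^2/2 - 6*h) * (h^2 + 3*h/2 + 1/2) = h^5 + 4*h^4 - 7*h^3/4 - 31*h^2/4 - 3*h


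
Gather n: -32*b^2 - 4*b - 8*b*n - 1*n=-32*b^2 - 4*b + n*(-8*b - 1)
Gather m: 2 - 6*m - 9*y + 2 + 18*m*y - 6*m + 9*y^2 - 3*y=m*(18*y - 12) + 9*y^2 - 12*y + 4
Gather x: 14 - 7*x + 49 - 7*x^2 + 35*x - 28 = -7*x^2 + 28*x + 35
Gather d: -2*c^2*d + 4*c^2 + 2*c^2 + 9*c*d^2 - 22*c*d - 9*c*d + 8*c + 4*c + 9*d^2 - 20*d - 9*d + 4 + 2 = 6*c^2 + 12*c + d^2*(9*c + 9) + d*(-2*c^2 - 31*c - 29) + 6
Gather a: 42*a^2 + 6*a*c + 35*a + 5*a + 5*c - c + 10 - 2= 42*a^2 + a*(6*c + 40) + 4*c + 8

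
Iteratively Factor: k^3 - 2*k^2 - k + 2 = (k - 2)*(k^2 - 1) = (k - 2)*(k - 1)*(k + 1)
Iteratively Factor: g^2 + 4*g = (g + 4)*(g)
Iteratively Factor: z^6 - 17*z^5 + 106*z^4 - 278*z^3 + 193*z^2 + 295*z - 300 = (z - 5)*(z^5 - 12*z^4 + 46*z^3 - 48*z^2 - 47*z + 60) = (z - 5)*(z - 3)*(z^4 - 9*z^3 + 19*z^2 + 9*z - 20) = (z - 5)^2*(z - 3)*(z^3 - 4*z^2 - z + 4) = (z - 5)^2*(z - 3)*(z + 1)*(z^2 - 5*z + 4) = (z - 5)^2*(z - 4)*(z - 3)*(z + 1)*(z - 1)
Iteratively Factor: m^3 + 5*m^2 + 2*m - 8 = (m + 4)*(m^2 + m - 2) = (m - 1)*(m + 4)*(m + 2)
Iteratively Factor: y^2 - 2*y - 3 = (y + 1)*(y - 3)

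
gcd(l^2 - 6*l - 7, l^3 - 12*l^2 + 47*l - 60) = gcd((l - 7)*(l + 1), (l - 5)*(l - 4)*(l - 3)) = 1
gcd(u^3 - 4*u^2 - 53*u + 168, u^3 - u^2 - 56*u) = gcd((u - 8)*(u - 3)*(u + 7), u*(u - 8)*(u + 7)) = u^2 - u - 56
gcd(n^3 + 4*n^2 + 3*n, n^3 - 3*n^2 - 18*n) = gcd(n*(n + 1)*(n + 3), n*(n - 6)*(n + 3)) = n^2 + 3*n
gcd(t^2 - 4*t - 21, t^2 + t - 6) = t + 3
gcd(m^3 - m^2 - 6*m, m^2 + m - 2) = m + 2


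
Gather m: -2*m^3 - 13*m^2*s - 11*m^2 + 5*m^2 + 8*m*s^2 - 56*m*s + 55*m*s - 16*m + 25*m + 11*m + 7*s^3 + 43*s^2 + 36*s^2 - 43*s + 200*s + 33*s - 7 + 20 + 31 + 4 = -2*m^3 + m^2*(-13*s - 6) + m*(8*s^2 - s + 20) + 7*s^3 + 79*s^2 + 190*s + 48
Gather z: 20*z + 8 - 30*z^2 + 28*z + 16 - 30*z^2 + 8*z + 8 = -60*z^2 + 56*z + 32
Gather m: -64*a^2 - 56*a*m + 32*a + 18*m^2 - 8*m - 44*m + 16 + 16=-64*a^2 + 32*a + 18*m^2 + m*(-56*a - 52) + 32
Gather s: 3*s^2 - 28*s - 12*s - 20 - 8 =3*s^2 - 40*s - 28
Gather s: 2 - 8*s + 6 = 8 - 8*s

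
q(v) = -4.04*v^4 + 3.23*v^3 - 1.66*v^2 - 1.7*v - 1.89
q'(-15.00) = 56768.35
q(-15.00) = -215776.14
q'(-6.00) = 3857.62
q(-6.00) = -5984.97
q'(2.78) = -283.24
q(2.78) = -191.35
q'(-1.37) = 62.59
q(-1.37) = -25.21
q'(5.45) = -2347.94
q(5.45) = -3101.84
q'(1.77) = -66.83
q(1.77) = -31.84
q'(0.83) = -7.02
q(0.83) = -4.52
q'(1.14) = -16.83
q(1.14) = -8.02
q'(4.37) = -1179.77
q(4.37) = -1244.82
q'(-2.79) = 433.95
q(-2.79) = -325.01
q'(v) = -16.16*v^3 + 9.69*v^2 - 3.32*v - 1.7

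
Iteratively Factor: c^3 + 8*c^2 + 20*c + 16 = (c + 4)*(c^2 + 4*c + 4) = (c + 2)*(c + 4)*(c + 2)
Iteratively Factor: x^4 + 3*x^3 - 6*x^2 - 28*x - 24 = (x + 2)*(x^3 + x^2 - 8*x - 12) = (x - 3)*(x + 2)*(x^2 + 4*x + 4) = (x - 3)*(x + 2)^2*(x + 2)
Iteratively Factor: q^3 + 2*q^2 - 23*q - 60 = (q + 3)*(q^2 - q - 20) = (q - 5)*(q + 3)*(q + 4)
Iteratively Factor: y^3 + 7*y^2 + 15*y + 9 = (y + 3)*(y^2 + 4*y + 3) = (y + 1)*(y + 3)*(y + 3)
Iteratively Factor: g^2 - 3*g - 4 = (g + 1)*(g - 4)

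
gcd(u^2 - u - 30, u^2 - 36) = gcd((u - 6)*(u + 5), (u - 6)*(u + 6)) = u - 6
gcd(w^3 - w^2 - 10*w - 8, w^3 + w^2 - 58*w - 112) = w + 2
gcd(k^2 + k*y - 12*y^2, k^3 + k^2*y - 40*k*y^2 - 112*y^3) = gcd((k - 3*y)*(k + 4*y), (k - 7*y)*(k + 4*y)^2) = k + 4*y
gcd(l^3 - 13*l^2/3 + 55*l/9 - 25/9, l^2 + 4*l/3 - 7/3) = l - 1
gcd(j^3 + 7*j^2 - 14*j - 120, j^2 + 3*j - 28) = j - 4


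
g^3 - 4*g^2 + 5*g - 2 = (g - 2)*(g - 1)^2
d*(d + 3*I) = d^2 + 3*I*d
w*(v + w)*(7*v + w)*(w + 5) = 7*v^2*w^2 + 35*v^2*w + 8*v*w^3 + 40*v*w^2 + w^4 + 5*w^3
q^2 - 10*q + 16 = (q - 8)*(q - 2)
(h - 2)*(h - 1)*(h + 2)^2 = h^4 + h^3 - 6*h^2 - 4*h + 8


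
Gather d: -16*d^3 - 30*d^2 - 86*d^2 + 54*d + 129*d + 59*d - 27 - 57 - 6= -16*d^3 - 116*d^2 + 242*d - 90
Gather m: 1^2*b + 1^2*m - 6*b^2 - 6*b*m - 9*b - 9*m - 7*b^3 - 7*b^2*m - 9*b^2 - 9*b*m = -7*b^3 - 15*b^2 - 8*b + m*(-7*b^2 - 15*b - 8)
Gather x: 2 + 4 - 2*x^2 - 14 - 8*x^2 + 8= -10*x^2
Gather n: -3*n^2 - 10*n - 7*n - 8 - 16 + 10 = -3*n^2 - 17*n - 14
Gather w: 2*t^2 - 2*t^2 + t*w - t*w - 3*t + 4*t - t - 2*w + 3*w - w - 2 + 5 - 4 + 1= 0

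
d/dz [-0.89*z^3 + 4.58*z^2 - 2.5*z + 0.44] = -2.67*z^2 + 9.16*z - 2.5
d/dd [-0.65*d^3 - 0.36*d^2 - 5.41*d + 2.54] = -1.95*d^2 - 0.72*d - 5.41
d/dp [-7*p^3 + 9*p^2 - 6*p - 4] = -21*p^2 + 18*p - 6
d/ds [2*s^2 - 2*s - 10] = 4*s - 2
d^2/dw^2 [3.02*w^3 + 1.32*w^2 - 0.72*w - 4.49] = 18.12*w + 2.64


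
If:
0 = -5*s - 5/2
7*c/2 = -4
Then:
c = -8/7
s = -1/2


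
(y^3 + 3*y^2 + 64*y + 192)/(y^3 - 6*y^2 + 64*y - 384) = (y + 3)/(y - 6)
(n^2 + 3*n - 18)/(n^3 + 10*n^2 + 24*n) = (n - 3)/(n*(n + 4))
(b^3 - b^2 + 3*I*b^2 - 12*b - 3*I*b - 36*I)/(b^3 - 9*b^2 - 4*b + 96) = (b + 3*I)/(b - 8)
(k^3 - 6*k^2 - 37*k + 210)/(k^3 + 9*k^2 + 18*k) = (k^2 - 12*k + 35)/(k*(k + 3))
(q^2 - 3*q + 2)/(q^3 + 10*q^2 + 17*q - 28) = (q - 2)/(q^2 + 11*q + 28)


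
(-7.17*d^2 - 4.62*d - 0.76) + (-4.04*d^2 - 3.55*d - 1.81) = -11.21*d^2 - 8.17*d - 2.57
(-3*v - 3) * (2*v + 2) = -6*v^2 - 12*v - 6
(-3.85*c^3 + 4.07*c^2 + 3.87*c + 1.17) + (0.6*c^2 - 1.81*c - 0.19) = -3.85*c^3 + 4.67*c^2 + 2.06*c + 0.98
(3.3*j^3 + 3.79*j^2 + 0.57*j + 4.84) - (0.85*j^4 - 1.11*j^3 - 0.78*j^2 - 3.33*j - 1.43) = -0.85*j^4 + 4.41*j^3 + 4.57*j^2 + 3.9*j + 6.27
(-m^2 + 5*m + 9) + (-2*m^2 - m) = -3*m^2 + 4*m + 9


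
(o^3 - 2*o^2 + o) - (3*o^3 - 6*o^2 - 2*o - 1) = -2*o^3 + 4*o^2 + 3*o + 1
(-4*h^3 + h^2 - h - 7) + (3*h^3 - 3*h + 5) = -h^3 + h^2 - 4*h - 2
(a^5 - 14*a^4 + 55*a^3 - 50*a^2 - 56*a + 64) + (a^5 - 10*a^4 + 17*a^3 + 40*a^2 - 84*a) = 2*a^5 - 24*a^4 + 72*a^3 - 10*a^2 - 140*a + 64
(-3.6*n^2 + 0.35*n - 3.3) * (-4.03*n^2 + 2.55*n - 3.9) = 14.508*n^4 - 10.5905*n^3 + 28.2315*n^2 - 9.78*n + 12.87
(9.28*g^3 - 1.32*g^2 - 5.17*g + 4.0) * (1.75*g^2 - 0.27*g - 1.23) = 16.24*g^5 - 4.8156*g^4 - 20.1055*g^3 + 10.0195*g^2 + 5.2791*g - 4.92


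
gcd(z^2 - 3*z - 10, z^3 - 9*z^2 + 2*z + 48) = z + 2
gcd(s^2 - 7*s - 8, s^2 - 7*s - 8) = s^2 - 7*s - 8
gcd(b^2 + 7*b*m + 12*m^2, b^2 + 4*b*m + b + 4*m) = b + 4*m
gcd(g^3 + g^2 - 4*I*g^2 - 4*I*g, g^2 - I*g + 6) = 1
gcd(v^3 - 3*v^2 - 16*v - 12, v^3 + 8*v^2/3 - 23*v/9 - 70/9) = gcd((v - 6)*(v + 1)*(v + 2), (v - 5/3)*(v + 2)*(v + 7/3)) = v + 2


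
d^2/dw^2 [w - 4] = 0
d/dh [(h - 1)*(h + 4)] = 2*h + 3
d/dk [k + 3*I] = 1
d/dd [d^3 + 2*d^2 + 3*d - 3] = 3*d^2 + 4*d + 3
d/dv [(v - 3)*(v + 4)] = 2*v + 1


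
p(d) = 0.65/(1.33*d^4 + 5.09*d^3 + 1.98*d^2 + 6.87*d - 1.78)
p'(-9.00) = 0.00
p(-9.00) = 0.00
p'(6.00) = -0.00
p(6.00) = 0.00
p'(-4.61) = 0.01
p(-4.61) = 0.01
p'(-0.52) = -0.18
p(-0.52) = -0.12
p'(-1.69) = -0.03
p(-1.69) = -0.03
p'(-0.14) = -0.58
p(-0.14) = -0.24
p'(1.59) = -0.03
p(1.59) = 0.02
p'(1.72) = -0.02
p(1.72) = 0.01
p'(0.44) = -1.76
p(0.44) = 0.31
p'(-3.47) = 0.06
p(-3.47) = -0.03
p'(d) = 0.65*(-5.32*d^3 - 15.27*d^2 - 3.96*d - 6.87)/(1.33*d^4 + 5.09*d^3 + 1.98*d^2 + 6.87*d - 1.78)^2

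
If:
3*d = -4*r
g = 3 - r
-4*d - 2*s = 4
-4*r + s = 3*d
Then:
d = -1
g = 9/4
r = 3/4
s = 0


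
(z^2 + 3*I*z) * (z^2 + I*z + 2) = z^4 + 4*I*z^3 - z^2 + 6*I*z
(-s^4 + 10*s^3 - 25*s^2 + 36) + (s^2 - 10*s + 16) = -s^4 + 10*s^3 - 24*s^2 - 10*s + 52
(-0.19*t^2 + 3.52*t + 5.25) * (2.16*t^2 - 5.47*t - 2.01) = -0.4104*t^4 + 8.6425*t^3 - 7.5325*t^2 - 35.7927*t - 10.5525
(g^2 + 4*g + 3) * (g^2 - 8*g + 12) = g^4 - 4*g^3 - 17*g^2 + 24*g + 36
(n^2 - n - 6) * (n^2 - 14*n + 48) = n^4 - 15*n^3 + 56*n^2 + 36*n - 288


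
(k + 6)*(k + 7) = k^2 + 13*k + 42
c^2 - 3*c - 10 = (c - 5)*(c + 2)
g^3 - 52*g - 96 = (g - 8)*(g + 2)*(g + 6)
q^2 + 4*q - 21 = (q - 3)*(q + 7)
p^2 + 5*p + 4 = (p + 1)*(p + 4)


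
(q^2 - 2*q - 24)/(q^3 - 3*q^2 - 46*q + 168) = (q + 4)/(q^2 + 3*q - 28)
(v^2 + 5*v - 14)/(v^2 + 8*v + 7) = (v - 2)/(v + 1)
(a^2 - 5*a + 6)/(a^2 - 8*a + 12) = (a - 3)/(a - 6)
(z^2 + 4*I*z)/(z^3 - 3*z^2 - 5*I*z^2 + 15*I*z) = (z + 4*I)/(z^2 - 3*z - 5*I*z + 15*I)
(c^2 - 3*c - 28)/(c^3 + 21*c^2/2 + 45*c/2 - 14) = 2*(c - 7)/(2*c^2 + 13*c - 7)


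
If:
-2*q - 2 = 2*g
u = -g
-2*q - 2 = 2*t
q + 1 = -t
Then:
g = -u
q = u - 1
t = -u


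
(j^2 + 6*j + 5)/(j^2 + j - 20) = (j + 1)/(j - 4)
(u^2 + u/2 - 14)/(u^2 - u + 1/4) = 2*(2*u^2 + u - 28)/(4*u^2 - 4*u + 1)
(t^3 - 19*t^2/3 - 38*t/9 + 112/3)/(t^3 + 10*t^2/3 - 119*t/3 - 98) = (t - 8/3)/(t + 7)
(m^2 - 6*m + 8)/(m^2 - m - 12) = (m - 2)/(m + 3)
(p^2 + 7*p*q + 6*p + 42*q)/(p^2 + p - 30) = (p + 7*q)/(p - 5)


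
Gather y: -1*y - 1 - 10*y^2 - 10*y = -10*y^2 - 11*y - 1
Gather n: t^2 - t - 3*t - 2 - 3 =t^2 - 4*t - 5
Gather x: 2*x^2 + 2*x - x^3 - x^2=-x^3 + x^2 + 2*x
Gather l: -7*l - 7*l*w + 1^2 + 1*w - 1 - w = l*(-7*w - 7)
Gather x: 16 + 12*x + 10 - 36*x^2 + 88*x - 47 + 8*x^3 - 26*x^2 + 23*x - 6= 8*x^3 - 62*x^2 + 123*x - 27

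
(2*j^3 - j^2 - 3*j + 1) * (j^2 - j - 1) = 2*j^5 - 3*j^4 - 4*j^3 + 5*j^2 + 2*j - 1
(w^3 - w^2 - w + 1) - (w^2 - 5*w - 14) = w^3 - 2*w^2 + 4*w + 15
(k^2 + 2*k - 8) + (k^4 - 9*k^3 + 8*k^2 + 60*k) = k^4 - 9*k^3 + 9*k^2 + 62*k - 8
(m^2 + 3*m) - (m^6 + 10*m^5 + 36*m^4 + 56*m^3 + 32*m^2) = -m^6 - 10*m^5 - 36*m^4 - 56*m^3 - 31*m^2 + 3*m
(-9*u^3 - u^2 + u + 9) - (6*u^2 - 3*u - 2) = -9*u^3 - 7*u^2 + 4*u + 11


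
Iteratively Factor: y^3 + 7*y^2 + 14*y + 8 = (y + 2)*(y^2 + 5*y + 4) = (y + 1)*(y + 2)*(y + 4)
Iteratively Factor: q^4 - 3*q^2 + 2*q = (q - 1)*(q^3 + q^2 - 2*q) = (q - 1)*(q + 2)*(q^2 - q) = (q - 1)^2*(q + 2)*(q)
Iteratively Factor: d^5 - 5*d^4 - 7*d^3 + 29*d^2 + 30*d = (d - 5)*(d^4 - 7*d^2 - 6*d) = (d - 5)*(d + 1)*(d^3 - d^2 - 6*d) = (d - 5)*(d - 3)*(d + 1)*(d^2 + 2*d) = (d - 5)*(d - 3)*(d + 1)*(d + 2)*(d)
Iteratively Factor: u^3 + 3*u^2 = (u + 3)*(u^2) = u*(u + 3)*(u)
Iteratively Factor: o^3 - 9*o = (o - 3)*(o^2 + 3*o) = o*(o - 3)*(o + 3)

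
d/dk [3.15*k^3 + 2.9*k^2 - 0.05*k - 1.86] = 9.45*k^2 + 5.8*k - 0.05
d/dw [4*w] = 4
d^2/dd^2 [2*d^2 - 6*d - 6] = 4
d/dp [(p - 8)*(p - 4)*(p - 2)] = 3*p^2 - 28*p + 56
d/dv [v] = 1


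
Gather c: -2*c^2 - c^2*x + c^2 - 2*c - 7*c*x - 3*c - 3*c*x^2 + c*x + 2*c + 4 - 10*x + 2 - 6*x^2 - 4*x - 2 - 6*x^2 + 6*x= c^2*(-x - 1) + c*(-3*x^2 - 6*x - 3) - 12*x^2 - 8*x + 4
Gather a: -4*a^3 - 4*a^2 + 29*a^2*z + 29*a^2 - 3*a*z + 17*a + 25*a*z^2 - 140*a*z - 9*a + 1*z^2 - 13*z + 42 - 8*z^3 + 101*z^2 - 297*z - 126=-4*a^3 + a^2*(29*z + 25) + a*(25*z^2 - 143*z + 8) - 8*z^3 + 102*z^2 - 310*z - 84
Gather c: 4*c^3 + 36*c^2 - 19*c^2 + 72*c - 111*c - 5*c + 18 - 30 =4*c^3 + 17*c^2 - 44*c - 12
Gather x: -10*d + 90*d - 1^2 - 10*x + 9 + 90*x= 80*d + 80*x + 8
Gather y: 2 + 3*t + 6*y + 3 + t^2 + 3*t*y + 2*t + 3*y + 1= t^2 + 5*t + y*(3*t + 9) + 6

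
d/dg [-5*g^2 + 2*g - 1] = 2 - 10*g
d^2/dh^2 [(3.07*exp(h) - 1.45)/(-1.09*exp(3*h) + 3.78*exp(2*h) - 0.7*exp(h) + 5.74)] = (-14.589868*exp(6*h) + 53.451747*exp(5*h) - 100.212938*exp(4*h) - 172.738706*exp(3*h) + 469.800954*exp(2*h) - 137.46852*exp(h) - 95.323032)*exp(h)/(1.295029*exp(9*h) - 13.473054*exp(8*h) + 49.218078*exp(7*h) - 91.774074*exp(6*h) + 173.507628*exp(5*h) - 277.880568*exp(4*h) + 199.209892*exp(3*h) - 382.063584*exp(2*h) + 69.18996*exp(h) - 189.119224)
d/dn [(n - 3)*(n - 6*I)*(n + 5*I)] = 3*n^2 - 2*n*(3 + I) + 30 + 3*I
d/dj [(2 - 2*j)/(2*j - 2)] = 0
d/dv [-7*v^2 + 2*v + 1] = 2 - 14*v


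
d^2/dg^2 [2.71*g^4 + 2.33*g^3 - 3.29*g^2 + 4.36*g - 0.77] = 32.52*g^2 + 13.98*g - 6.58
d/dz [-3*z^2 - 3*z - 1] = -6*z - 3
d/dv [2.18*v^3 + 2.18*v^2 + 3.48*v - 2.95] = 6.54*v^2 + 4.36*v + 3.48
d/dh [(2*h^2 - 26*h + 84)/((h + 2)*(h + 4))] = 2*(19*h^2 - 68*h - 356)/(h^4 + 12*h^3 + 52*h^2 + 96*h + 64)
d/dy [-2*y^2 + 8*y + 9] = 8 - 4*y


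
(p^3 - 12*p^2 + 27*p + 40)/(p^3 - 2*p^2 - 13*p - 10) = (p - 8)/(p + 2)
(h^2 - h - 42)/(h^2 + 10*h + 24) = (h - 7)/(h + 4)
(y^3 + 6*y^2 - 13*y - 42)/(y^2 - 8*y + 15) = (y^2 + 9*y + 14)/(y - 5)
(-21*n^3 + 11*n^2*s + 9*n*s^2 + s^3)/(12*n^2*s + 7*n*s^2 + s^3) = (-7*n^2 + 6*n*s + s^2)/(s*(4*n + s))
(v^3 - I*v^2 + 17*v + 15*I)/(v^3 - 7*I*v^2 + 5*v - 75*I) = (v + I)/(v - 5*I)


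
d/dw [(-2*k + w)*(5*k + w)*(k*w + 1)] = -10*k^3 + 6*k^2*w + 3*k*w^2 + 3*k + 2*w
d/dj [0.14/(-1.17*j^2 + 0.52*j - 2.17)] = (0.3276*j - 0.0728)/(1.17*j^2 - 0.52*j + 2.17)^2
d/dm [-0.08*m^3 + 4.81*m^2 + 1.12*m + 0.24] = -0.24*m^2 + 9.62*m + 1.12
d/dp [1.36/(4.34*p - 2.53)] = -5.9024/(4.34*p - 2.53)^2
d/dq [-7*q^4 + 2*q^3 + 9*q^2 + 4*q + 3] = -28*q^3 + 6*q^2 + 18*q + 4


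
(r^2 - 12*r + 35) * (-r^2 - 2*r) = -r^4 + 10*r^3 - 11*r^2 - 70*r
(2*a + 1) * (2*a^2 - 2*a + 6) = 4*a^3 - 2*a^2 + 10*a + 6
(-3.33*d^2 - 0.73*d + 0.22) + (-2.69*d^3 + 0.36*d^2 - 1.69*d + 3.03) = -2.69*d^3 - 2.97*d^2 - 2.42*d + 3.25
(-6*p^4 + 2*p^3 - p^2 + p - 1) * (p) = -6*p^5 + 2*p^4 - p^3 + p^2 - p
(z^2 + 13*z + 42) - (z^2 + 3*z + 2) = 10*z + 40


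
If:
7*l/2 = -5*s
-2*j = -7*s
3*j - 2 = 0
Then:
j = 2/3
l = -40/147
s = 4/21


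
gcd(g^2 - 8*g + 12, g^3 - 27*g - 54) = g - 6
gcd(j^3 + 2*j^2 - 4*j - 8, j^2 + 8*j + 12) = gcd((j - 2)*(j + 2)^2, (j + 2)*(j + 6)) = j + 2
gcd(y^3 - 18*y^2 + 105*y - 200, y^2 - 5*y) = y - 5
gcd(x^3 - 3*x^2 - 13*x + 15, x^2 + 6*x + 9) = x + 3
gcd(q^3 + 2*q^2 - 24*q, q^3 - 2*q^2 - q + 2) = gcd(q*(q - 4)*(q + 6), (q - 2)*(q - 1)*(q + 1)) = 1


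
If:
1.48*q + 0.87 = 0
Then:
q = -0.59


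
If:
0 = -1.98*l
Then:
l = 0.00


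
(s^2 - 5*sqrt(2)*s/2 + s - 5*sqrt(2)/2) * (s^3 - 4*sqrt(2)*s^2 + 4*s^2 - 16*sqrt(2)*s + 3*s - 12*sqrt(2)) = s^5 - 13*sqrt(2)*s^4/2 + 5*s^4 - 65*sqrt(2)*s^3/2 + 27*s^3 - 91*sqrt(2)*s^2/2 + 103*s^2 - 39*sqrt(2)*s/2 + 140*s + 60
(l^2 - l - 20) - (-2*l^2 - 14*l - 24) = 3*l^2 + 13*l + 4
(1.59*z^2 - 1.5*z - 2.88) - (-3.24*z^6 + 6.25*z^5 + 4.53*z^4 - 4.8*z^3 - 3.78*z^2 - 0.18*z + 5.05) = 3.24*z^6 - 6.25*z^5 - 4.53*z^4 + 4.8*z^3 + 5.37*z^2 - 1.32*z - 7.93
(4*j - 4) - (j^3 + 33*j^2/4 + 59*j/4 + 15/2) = -j^3 - 33*j^2/4 - 43*j/4 - 23/2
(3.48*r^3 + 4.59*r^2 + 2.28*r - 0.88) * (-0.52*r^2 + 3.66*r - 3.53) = -1.8096*r^5 + 10.35*r^4 + 3.3294*r^3 - 7.4003*r^2 - 11.2692*r + 3.1064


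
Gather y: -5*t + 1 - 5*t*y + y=-5*t + y*(1 - 5*t) + 1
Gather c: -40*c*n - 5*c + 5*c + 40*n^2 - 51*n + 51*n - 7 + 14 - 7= -40*c*n + 40*n^2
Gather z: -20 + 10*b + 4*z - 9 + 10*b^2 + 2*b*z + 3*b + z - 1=10*b^2 + 13*b + z*(2*b + 5) - 30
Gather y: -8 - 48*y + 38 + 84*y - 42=36*y - 12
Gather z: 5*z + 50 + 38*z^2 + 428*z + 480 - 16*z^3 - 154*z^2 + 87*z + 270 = -16*z^3 - 116*z^2 + 520*z + 800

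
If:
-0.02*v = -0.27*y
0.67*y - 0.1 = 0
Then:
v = 2.01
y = 0.15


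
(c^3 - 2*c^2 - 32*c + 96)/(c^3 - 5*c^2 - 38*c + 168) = (c - 4)/(c - 7)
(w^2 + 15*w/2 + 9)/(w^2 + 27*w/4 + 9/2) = 2*(2*w + 3)/(4*w + 3)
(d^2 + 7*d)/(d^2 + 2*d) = (d + 7)/(d + 2)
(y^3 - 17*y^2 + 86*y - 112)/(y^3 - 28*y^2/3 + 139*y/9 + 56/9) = 9*(y^2 - 10*y + 16)/(9*y^2 - 21*y - 8)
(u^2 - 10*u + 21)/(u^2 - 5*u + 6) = (u - 7)/(u - 2)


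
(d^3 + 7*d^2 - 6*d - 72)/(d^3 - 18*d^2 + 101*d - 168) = (d^2 + 10*d + 24)/(d^2 - 15*d + 56)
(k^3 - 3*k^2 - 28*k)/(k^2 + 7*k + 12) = k*(k - 7)/(k + 3)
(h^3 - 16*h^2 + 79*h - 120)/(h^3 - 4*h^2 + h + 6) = (h^2 - 13*h + 40)/(h^2 - h - 2)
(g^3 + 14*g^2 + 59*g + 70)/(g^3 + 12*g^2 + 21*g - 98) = (g^2 + 7*g + 10)/(g^2 + 5*g - 14)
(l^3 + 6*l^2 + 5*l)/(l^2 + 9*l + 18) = l*(l^2 + 6*l + 5)/(l^2 + 9*l + 18)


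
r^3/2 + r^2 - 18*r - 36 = (r/2 + 1)*(r - 6)*(r + 6)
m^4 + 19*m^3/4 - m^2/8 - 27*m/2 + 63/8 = (m - 1)*(m - 3/4)*(m + 3)*(m + 7/2)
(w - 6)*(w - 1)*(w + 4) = w^3 - 3*w^2 - 22*w + 24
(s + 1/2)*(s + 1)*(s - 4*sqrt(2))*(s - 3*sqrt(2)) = s^4 - 7*sqrt(2)*s^3 + 3*s^3/2 - 21*sqrt(2)*s^2/2 + 49*s^2/2 - 7*sqrt(2)*s/2 + 36*s + 12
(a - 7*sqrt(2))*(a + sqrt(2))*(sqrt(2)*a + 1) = sqrt(2)*a^3 - 11*a^2 - 20*sqrt(2)*a - 14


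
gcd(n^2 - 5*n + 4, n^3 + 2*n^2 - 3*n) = n - 1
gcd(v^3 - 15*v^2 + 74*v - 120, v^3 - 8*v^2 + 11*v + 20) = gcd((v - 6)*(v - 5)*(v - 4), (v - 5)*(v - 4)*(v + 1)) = v^2 - 9*v + 20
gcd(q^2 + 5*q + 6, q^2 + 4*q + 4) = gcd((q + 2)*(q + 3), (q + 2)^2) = q + 2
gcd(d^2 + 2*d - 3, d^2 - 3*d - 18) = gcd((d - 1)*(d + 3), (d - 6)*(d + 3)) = d + 3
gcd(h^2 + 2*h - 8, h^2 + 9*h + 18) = 1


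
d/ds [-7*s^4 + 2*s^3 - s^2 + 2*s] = -28*s^3 + 6*s^2 - 2*s + 2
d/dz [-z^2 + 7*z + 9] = 7 - 2*z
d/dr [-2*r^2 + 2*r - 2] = 2 - 4*r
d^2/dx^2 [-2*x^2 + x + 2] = -4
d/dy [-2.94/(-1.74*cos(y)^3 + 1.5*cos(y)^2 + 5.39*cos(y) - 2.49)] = (15.3468*cos(y)^2 - 8.82*cos(y) - 15.8466)*sin(y)/(1.74*cos(y)^3 - 1.5*cos(y)^2 - 5.39*cos(y) + 2.49)^2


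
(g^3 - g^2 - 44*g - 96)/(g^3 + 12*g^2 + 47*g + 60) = (g - 8)/(g + 5)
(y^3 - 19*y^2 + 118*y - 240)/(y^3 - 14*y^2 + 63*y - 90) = (y - 8)/(y - 3)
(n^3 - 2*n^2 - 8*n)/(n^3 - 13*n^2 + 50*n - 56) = n*(n + 2)/(n^2 - 9*n + 14)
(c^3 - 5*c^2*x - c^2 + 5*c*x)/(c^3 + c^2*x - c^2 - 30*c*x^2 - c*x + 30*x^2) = c/(c + 6*x)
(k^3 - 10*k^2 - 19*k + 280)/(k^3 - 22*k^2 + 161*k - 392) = (k + 5)/(k - 7)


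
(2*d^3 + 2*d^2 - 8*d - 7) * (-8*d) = -16*d^4 - 16*d^3 + 64*d^2 + 56*d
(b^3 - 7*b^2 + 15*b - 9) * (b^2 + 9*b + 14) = b^5 + 2*b^4 - 34*b^3 + 28*b^2 + 129*b - 126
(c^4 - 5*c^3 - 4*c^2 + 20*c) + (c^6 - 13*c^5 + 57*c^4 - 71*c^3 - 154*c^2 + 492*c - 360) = c^6 - 13*c^5 + 58*c^4 - 76*c^3 - 158*c^2 + 512*c - 360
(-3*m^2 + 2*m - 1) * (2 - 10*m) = 30*m^3 - 26*m^2 + 14*m - 2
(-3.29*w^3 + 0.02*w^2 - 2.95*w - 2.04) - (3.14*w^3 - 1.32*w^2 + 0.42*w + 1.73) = -6.43*w^3 + 1.34*w^2 - 3.37*w - 3.77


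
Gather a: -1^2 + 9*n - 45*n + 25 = 24 - 36*n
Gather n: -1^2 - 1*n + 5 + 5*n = 4*n + 4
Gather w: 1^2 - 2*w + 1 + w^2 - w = w^2 - 3*w + 2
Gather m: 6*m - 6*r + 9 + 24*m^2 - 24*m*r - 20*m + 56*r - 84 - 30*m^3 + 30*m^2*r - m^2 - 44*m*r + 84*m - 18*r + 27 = -30*m^3 + m^2*(30*r + 23) + m*(70 - 68*r) + 32*r - 48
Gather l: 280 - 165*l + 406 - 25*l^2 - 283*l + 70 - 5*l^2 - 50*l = -30*l^2 - 498*l + 756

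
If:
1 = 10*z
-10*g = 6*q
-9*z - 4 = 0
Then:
No Solution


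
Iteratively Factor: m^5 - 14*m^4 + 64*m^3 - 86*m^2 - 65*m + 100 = (m - 5)*(m^4 - 9*m^3 + 19*m^2 + 9*m - 20) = (m - 5)*(m + 1)*(m^3 - 10*m^2 + 29*m - 20) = (m - 5)*(m - 1)*(m + 1)*(m^2 - 9*m + 20) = (m - 5)^2*(m - 1)*(m + 1)*(m - 4)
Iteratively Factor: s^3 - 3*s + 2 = (s - 1)*(s^2 + s - 2) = (s - 1)^2*(s + 2)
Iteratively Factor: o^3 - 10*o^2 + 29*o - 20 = (o - 4)*(o^2 - 6*o + 5) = (o - 4)*(o - 1)*(o - 5)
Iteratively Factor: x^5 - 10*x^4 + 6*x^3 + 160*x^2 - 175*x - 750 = (x - 5)*(x^4 - 5*x^3 - 19*x^2 + 65*x + 150) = (x - 5)*(x + 2)*(x^3 - 7*x^2 - 5*x + 75) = (x - 5)^2*(x + 2)*(x^2 - 2*x - 15) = (x - 5)^3*(x + 2)*(x + 3)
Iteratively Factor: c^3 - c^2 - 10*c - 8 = (c + 2)*(c^2 - 3*c - 4) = (c + 1)*(c + 2)*(c - 4)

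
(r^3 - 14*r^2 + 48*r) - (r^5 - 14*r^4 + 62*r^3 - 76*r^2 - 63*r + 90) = -r^5 + 14*r^4 - 61*r^3 + 62*r^2 + 111*r - 90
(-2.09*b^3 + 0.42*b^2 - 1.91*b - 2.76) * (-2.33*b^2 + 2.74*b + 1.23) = 4.8697*b^5 - 6.7052*b^4 + 3.0304*b^3 + 1.714*b^2 - 9.9117*b - 3.3948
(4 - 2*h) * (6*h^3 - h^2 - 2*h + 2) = -12*h^4 + 26*h^3 - 12*h + 8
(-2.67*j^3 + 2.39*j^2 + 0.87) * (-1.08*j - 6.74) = 2.8836*j^4 + 15.4146*j^3 - 16.1086*j^2 - 0.9396*j - 5.8638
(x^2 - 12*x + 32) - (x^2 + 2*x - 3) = 35 - 14*x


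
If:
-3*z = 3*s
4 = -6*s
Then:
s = -2/3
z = 2/3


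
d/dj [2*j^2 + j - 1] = 4*j + 1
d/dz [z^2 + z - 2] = 2*z + 1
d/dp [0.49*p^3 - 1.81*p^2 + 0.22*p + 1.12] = 1.47*p^2 - 3.62*p + 0.22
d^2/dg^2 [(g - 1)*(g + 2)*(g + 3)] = 6*g + 8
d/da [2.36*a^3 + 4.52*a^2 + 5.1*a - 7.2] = 7.08*a^2 + 9.04*a + 5.1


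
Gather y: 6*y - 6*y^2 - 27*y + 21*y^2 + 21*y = 15*y^2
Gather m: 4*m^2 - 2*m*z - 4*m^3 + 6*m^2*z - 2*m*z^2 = -4*m^3 + m^2*(6*z + 4) + m*(-2*z^2 - 2*z)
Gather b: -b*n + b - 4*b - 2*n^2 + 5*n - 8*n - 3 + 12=b*(-n - 3) - 2*n^2 - 3*n + 9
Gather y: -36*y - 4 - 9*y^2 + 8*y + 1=-9*y^2 - 28*y - 3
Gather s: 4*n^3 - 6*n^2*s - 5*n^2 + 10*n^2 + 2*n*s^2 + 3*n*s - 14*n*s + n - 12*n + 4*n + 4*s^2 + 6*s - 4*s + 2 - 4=4*n^3 + 5*n^2 - 7*n + s^2*(2*n + 4) + s*(-6*n^2 - 11*n + 2) - 2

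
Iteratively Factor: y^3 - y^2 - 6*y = (y - 3)*(y^2 + 2*y) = (y - 3)*(y + 2)*(y)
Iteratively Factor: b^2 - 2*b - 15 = (b - 5)*(b + 3)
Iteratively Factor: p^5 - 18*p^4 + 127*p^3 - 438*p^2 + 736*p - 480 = (p - 4)*(p^4 - 14*p^3 + 71*p^2 - 154*p + 120) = (p - 4)^2*(p^3 - 10*p^2 + 31*p - 30) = (p - 4)^2*(p - 3)*(p^2 - 7*p + 10) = (p - 5)*(p - 4)^2*(p - 3)*(p - 2)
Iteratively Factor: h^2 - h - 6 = (h - 3)*(h + 2)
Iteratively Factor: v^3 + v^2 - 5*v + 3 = (v - 1)*(v^2 + 2*v - 3) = (v - 1)^2*(v + 3)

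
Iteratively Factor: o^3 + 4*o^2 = (o)*(o^2 + 4*o) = o^2*(o + 4)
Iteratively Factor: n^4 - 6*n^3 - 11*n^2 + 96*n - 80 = (n - 5)*(n^3 - n^2 - 16*n + 16) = (n - 5)*(n - 1)*(n^2 - 16) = (n - 5)*(n - 1)*(n + 4)*(n - 4)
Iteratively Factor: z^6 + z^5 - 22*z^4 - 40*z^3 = (z)*(z^5 + z^4 - 22*z^3 - 40*z^2) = z*(z + 4)*(z^4 - 3*z^3 - 10*z^2) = z^2*(z + 4)*(z^3 - 3*z^2 - 10*z) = z^3*(z + 4)*(z^2 - 3*z - 10) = z^3*(z - 5)*(z + 4)*(z + 2)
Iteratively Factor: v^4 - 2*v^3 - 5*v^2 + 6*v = (v - 1)*(v^3 - v^2 - 6*v) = (v - 1)*(v + 2)*(v^2 - 3*v) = (v - 3)*(v - 1)*(v + 2)*(v)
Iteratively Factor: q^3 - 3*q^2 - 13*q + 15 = (q + 3)*(q^2 - 6*q + 5) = (q - 5)*(q + 3)*(q - 1)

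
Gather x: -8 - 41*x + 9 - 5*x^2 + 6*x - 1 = -5*x^2 - 35*x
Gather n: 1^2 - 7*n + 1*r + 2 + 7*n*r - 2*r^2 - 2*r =n*(7*r - 7) - 2*r^2 - r + 3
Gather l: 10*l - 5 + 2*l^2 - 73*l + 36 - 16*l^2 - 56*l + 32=-14*l^2 - 119*l + 63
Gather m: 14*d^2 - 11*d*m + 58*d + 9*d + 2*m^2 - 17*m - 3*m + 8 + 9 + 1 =14*d^2 + 67*d + 2*m^2 + m*(-11*d - 20) + 18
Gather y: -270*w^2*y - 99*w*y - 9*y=y*(-270*w^2 - 99*w - 9)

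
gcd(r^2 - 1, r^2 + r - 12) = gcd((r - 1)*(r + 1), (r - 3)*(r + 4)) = 1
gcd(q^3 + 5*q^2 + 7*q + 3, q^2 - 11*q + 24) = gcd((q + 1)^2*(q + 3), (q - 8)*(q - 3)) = 1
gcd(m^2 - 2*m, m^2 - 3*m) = m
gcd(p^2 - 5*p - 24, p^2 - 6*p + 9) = 1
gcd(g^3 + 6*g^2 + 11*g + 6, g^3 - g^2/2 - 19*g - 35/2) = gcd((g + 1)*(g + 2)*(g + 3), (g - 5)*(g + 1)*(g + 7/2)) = g + 1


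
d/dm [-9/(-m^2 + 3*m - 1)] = 9*(3 - 2*m)/(m^2 - 3*m + 1)^2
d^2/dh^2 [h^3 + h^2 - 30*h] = 6*h + 2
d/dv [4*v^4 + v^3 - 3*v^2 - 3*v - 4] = 16*v^3 + 3*v^2 - 6*v - 3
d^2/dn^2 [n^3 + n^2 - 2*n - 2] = 6*n + 2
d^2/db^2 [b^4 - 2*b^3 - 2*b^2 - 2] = 12*b^2 - 12*b - 4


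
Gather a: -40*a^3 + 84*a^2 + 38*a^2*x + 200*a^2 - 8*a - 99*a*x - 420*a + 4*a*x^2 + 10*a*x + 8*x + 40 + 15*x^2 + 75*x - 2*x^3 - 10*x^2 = -40*a^3 + a^2*(38*x + 284) + a*(4*x^2 - 89*x - 428) - 2*x^3 + 5*x^2 + 83*x + 40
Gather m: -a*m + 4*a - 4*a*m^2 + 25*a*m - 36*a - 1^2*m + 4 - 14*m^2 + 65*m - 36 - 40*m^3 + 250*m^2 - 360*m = -32*a - 40*m^3 + m^2*(236 - 4*a) + m*(24*a - 296) - 32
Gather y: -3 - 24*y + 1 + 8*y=-16*y - 2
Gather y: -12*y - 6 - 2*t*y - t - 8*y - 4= -t + y*(-2*t - 20) - 10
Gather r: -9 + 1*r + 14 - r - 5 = 0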